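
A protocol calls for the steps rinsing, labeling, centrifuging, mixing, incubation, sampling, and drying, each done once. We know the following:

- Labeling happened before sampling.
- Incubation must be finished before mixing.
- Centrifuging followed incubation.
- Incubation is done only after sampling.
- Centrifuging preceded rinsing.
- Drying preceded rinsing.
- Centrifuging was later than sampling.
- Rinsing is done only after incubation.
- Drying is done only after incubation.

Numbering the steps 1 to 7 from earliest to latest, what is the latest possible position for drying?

Drying must come before rinsing — 1 step forced after it.
Everything else can be placed before drying in some valid order, so drying can sit as late as position 7 − 1 = 6.

6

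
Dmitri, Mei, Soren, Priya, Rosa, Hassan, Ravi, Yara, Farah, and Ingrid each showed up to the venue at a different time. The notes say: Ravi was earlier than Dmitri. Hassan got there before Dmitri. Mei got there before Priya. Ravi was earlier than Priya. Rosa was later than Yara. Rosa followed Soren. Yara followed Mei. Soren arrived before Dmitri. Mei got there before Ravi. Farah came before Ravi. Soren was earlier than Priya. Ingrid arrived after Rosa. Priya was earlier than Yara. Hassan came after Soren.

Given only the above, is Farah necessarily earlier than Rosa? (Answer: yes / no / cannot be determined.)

yes

Chain the constraints: Farah → Ravi → Priya → Yara → Rosa. Each link is directly stated, so Farah comes before Rosa.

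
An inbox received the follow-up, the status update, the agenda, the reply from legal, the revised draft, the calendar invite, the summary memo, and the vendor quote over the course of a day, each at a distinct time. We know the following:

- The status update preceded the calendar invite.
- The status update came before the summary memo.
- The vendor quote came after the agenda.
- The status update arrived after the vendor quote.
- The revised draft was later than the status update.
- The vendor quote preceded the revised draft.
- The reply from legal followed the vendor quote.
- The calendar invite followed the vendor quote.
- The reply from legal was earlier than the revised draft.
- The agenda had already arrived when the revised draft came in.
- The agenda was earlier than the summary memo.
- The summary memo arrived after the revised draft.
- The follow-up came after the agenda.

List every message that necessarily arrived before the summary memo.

Directly stated before the summary memo: the agenda, the revised draft, and the status update.
The reply from legal reaches the summary memo via the reply from legal → the revised draft → the summary memo.
The vendor quote reaches the summary memo via the vendor quote → the revised draft → the summary memo.
No chain forces the calendar invite (or any of the others) ahead of the summary memo.

the agenda, the reply from legal, the revised draft, the status update, the vendor quote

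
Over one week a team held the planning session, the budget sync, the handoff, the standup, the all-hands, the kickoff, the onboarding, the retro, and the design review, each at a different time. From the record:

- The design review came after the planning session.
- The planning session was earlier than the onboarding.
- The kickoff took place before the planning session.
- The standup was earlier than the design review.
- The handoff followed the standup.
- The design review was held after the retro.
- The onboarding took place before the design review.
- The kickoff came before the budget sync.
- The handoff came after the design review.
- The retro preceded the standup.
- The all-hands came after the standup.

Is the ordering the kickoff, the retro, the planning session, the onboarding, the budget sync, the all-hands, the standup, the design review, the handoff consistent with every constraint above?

no

The constraints require the standup before the all-hands, but in the proposed sequence the all-hands appears ahead of the standup. That one violation is enough.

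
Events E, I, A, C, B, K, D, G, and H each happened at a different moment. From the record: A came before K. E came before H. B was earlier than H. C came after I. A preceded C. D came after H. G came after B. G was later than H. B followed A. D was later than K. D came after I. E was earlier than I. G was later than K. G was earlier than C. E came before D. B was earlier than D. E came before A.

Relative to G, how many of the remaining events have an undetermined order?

Forced before G: A, B, E, H, and K; forced after G: C.
That leaves D and I with no forced order relative to G — 2.

2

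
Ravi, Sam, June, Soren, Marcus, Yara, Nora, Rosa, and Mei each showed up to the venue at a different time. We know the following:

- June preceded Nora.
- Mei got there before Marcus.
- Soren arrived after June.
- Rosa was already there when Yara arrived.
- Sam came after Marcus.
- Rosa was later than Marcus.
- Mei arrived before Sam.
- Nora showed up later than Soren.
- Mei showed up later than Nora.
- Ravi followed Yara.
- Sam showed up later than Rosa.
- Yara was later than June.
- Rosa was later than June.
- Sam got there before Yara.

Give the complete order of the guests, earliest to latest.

The constraints fix every adjacent pair, so only one ordering works:
June → Soren → Nora → Mei → Marcus → Rosa → Sam → Yara → Ravi.

June, Soren, Nora, Mei, Marcus, Rosa, Sam, Yara, Ravi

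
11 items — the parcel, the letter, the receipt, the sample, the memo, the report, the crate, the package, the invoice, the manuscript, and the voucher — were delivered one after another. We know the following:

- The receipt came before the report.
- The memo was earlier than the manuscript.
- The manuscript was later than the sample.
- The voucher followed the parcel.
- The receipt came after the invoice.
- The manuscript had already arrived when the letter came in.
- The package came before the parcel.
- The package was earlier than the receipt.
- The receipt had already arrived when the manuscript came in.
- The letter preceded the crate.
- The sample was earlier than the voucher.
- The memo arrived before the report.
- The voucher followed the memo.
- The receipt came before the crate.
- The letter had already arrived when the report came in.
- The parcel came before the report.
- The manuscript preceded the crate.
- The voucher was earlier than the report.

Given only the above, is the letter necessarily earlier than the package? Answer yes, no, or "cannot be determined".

no

Tracing the constraints gives the package → the receipt → the manuscript → the letter, so the package must come before the letter.
That means the letter cannot be before the package.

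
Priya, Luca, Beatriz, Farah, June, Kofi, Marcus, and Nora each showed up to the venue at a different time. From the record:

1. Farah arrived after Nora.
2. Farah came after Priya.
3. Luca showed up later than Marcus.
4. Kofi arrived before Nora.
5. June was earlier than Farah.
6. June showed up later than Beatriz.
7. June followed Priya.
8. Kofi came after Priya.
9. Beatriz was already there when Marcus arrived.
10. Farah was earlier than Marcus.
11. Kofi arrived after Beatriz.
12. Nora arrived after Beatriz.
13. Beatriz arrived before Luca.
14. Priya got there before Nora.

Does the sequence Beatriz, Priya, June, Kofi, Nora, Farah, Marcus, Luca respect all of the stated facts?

yes

Check each stated constraint against the proposed order — e.g. Beatriz is ahead of Marcus; Beatriz is ahead of Luca. Every pair is in the required order; nothing is violated.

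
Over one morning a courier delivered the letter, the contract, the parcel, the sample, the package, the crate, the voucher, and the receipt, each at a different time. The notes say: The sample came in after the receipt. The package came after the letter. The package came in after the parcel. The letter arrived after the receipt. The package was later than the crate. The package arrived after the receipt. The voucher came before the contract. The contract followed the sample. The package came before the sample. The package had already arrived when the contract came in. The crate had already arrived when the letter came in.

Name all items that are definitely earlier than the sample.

Directly stated before the sample: the package and the receipt.
The crate reaches the sample via the crate → the package → the sample.
The letter reaches the sample via the letter → the package → the sample.
The parcel reaches the sample via the parcel → the package → the sample.
No chain forces the contract (or any of the others) ahead of the sample.

the crate, the letter, the package, the parcel, the receipt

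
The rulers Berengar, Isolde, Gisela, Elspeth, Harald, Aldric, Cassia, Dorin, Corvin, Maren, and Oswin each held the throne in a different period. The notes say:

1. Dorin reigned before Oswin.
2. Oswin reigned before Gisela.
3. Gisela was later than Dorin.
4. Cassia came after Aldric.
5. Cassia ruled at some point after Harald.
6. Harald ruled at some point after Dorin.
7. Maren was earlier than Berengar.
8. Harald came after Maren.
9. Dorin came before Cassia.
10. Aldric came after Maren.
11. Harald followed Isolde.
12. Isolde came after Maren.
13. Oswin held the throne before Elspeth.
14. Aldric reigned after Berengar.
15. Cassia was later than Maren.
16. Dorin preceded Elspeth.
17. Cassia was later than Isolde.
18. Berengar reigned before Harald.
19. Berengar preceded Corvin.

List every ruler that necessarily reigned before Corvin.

Directly stated before Corvin: Berengar.
Maren reaches Corvin via Maren → Berengar → Corvin.
No chain forces Aldric (or any of the others) ahead of Corvin.

Berengar, Maren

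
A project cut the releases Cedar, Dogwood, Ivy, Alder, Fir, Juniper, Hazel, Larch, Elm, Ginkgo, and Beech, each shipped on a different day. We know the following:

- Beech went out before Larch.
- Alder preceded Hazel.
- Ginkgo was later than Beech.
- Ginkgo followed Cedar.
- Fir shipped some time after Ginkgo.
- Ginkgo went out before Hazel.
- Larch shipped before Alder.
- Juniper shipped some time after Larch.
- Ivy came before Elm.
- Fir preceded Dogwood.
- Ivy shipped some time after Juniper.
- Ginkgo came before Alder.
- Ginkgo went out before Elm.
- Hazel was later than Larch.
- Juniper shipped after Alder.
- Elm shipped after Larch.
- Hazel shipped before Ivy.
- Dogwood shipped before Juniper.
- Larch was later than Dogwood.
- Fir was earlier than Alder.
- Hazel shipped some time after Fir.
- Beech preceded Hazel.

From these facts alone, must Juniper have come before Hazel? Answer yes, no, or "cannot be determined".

cannot be determined

No chain of stated constraints runs from Juniper to Hazel, and none runs from Hazel to Juniper either.
So the relative order of Juniper and Hazel is not fixed by the given facts.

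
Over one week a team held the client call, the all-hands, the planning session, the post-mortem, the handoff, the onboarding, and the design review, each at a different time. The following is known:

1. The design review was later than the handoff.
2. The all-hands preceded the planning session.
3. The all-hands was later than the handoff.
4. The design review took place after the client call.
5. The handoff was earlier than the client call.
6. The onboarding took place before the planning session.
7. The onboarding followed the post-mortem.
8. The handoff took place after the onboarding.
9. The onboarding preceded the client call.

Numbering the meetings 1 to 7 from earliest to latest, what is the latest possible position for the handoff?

The handoff must come before the all-hands, the client call, the design review, and the planning session — 4 meetings forced after it.
Everything else can be placed before the handoff in some valid order, so the handoff can sit as late as position 7 − 4 = 3.

3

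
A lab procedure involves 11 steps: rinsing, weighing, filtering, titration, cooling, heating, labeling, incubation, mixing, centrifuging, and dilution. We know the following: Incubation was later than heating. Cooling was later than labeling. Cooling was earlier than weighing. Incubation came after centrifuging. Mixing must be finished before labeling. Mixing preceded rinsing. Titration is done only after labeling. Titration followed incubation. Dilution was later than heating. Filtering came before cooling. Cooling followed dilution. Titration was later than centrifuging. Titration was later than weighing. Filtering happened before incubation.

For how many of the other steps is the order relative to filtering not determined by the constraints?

6

Forced after filtering: cooling, incubation, titration, and weighing.
That leaves centrifuging, dilution, heating, labeling, mixing, and rinsing with no forced order relative to filtering — 6.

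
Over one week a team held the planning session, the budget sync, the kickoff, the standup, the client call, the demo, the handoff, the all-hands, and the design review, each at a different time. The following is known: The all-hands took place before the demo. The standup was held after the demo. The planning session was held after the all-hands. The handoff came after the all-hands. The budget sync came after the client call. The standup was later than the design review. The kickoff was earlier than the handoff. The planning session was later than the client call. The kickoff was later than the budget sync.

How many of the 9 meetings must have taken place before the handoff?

Directly stated before the handoff: the all-hands and the kickoff.
The budget sync reaches the handoff via the budget sync → the kickoff → the handoff.
The client call reaches the handoff via the client call → the budget sync → the kickoff → the handoff.
No chain forces the design review (or any of the others) ahead of the handoff.
That's the all-hands, the budget sync, the client call, and the kickoff — 4 in all.

4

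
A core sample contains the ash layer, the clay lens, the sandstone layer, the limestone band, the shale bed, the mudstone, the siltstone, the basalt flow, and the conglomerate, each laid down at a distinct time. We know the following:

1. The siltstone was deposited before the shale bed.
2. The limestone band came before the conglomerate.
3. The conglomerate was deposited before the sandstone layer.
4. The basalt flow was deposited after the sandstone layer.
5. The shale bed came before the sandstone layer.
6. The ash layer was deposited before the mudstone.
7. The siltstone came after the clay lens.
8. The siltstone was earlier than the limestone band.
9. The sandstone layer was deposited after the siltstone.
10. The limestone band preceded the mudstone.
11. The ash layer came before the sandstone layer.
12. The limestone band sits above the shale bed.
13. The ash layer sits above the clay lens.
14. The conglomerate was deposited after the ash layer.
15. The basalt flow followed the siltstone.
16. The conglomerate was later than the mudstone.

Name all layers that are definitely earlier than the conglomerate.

Directly stated before the conglomerate: the ash layer, the limestone band, and the mudstone.
The clay lens reaches the conglomerate via the clay lens → the ash layer → the conglomerate.
The shale bed reaches the conglomerate via the shale bed → the limestone band → the conglomerate.
The siltstone reaches the conglomerate via the siltstone → the limestone band → the conglomerate.
No chain forces the sandstone layer (or any of the others) ahead of the conglomerate.

the ash layer, the clay lens, the limestone band, the mudstone, the shale bed, the siltstone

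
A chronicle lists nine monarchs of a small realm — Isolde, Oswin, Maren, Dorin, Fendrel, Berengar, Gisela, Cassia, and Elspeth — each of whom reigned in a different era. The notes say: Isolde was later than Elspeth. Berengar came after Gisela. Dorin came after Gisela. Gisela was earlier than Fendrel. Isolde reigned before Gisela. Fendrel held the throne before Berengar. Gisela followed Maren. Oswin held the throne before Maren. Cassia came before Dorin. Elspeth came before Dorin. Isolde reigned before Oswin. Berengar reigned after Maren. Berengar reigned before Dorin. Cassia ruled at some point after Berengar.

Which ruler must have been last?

Dorin

Every other ruler has a chain of constraints placing them before Dorin, so Dorin is last.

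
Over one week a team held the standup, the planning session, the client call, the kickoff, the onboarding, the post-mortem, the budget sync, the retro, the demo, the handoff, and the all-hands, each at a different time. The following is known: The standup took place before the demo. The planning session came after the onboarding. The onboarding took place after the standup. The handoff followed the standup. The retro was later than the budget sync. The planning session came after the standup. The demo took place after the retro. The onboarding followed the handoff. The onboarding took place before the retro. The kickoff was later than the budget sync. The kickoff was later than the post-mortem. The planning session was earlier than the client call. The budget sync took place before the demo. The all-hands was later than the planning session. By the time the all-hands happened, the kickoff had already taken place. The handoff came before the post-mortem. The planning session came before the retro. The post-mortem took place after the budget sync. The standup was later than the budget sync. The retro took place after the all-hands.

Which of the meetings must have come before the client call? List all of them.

Directly stated before the client call: the planning session.
The budget sync reaches the client call via the budget sync → the standup → the planning session → the client call.
The handoff reaches the client call via the handoff → the onboarding → the planning session → the client call.
The onboarding reaches the client call via the onboarding → the planning session → the client call.
Likewise the standup reaches the client call by chaining the stated constraints.
No chain forces the post-mortem (or any of the others) ahead of the client call.

the budget sync, the handoff, the onboarding, the planning session, the standup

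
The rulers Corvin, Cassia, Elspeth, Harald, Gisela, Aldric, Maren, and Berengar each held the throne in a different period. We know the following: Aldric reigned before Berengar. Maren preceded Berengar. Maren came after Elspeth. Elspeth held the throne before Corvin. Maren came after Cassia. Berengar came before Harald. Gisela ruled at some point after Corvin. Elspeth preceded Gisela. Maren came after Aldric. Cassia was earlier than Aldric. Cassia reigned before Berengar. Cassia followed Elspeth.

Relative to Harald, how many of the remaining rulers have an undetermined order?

2

Forced before Harald: Aldric, Berengar, Cassia, Elspeth, and Maren.
That leaves Corvin and Gisela with no forced order relative to Harald — 2.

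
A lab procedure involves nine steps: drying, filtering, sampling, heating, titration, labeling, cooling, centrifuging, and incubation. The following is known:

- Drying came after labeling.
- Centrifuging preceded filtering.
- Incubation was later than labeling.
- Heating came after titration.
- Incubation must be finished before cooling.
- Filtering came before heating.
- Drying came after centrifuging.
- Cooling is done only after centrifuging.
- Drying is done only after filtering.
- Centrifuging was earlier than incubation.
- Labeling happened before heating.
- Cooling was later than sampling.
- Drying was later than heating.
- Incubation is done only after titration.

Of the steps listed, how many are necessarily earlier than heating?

4

Directly stated before heating: filtering, labeling, and titration.
Centrifuging reaches heating via centrifuging → filtering → heating.
That's centrifuging, filtering, labeling, and titration — 4 in all.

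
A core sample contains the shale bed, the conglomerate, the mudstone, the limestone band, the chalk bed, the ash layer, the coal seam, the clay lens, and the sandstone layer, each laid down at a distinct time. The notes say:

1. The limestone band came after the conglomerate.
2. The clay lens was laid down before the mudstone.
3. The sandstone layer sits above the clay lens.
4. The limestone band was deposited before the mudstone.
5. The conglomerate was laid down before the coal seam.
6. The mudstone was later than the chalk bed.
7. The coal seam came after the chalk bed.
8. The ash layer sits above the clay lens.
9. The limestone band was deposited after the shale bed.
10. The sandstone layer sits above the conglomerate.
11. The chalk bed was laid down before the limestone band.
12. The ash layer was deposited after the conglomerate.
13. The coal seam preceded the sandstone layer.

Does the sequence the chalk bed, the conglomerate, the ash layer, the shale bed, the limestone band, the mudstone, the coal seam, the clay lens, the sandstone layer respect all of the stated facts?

The constraints require the clay lens before the mudstone, but in the proposed sequence the mudstone appears ahead of the clay lens. That one violation is enough.

no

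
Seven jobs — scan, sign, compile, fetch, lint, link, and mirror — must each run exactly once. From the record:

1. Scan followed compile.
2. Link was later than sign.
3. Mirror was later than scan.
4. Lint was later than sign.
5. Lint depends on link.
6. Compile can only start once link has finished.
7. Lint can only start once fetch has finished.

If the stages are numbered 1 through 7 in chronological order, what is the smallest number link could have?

2

Sign must come before link — 1 forced predecessor.
Nothing else is forced ahead of link, so its earliest slot is position 1 + 1 = 2.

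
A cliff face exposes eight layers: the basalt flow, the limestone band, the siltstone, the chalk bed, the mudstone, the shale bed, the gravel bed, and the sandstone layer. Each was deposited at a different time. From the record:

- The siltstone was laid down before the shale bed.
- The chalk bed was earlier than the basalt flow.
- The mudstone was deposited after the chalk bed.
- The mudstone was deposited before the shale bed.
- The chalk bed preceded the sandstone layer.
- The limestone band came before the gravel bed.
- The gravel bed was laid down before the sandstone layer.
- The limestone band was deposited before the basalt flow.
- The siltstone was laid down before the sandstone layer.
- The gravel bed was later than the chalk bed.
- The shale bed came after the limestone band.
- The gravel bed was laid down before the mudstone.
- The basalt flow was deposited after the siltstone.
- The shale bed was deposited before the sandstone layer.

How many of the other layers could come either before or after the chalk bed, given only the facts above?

2

Forced after the chalk bed: the basalt flow, the gravel bed, the mudstone, the sandstone layer, and the shale bed.
That leaves the limestone band and the siltstone with no forced order relative to the chalk bed — 2.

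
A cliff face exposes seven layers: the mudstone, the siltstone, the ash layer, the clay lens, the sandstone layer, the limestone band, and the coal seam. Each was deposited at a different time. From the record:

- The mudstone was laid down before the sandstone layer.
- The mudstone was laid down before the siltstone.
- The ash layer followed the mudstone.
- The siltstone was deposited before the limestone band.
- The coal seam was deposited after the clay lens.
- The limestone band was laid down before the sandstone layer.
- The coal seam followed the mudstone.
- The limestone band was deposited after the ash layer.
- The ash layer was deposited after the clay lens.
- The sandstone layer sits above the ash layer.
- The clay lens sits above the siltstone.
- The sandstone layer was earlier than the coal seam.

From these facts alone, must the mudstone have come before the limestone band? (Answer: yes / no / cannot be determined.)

Chain the constraints: the mudstone → the ash layer → the limestone band. Each link is directly stated, so the mudstone comes before the limestone band.

yes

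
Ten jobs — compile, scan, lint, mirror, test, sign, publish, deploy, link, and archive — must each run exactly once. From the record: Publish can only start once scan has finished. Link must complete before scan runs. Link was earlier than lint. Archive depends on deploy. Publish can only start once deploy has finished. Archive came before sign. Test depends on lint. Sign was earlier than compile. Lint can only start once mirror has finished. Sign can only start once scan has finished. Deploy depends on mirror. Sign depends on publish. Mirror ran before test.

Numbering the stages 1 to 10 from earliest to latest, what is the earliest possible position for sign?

Archive, deploy, link, mirror, publish, and scan must all come before sign — 6 forced predecessors.
Nothing else is forced ahead of sign, so its earliest slot is position 6 + 1 = 7.

7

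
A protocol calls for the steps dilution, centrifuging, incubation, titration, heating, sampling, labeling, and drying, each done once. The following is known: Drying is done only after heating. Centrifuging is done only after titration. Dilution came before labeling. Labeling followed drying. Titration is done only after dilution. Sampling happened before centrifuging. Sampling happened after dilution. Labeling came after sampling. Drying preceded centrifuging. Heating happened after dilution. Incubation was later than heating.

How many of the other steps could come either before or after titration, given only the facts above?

Forced before titration: dilution; forced after titration: centrifuging.
That leaves drying, heating, incubation, labeling, and sampling with no forced order relative to titration — 5.

5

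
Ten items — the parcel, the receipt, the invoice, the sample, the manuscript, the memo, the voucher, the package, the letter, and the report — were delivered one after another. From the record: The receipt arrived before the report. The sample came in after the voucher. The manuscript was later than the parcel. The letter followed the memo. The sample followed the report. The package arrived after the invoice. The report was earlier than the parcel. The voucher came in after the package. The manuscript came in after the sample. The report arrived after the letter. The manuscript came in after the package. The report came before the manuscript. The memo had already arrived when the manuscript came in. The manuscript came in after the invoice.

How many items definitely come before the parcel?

4

Directly stated before the parcel: the report.
The letter reaches the parcel via the letter → the report → the parcel.
The memo reaches the parcel via the memo → the letter → the report → the parcel.
The receipt reaches the parcel via the receipt → the report → the parcel.
That's the letter, the memo, the receipt, and the report — 4 in all.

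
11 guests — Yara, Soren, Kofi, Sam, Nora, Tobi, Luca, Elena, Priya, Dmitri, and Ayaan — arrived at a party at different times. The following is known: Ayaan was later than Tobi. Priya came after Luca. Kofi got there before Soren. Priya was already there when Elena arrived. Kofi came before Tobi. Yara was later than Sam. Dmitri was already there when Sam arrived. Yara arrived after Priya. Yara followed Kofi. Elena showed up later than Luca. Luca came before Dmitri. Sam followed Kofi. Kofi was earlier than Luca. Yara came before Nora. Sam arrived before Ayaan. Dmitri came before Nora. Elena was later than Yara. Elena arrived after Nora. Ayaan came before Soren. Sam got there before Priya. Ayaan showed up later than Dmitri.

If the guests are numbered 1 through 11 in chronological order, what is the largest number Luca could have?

Luca must come before Ayaan, Dmitri, Elena, Nora, Priya, Sam, Soren, and Yara — 8 guests forced after them.
Everything else can be placed before Luca in some valid order, so Luca can sit as late as position 11 − 8 = 3.

3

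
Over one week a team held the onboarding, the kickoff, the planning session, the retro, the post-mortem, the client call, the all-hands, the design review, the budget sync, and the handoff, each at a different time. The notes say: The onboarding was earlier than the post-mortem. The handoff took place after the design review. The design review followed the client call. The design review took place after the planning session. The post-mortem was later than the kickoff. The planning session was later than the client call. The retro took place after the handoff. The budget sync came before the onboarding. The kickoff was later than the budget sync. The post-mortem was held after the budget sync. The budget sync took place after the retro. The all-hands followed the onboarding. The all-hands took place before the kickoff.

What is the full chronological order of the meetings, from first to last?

The constraints fix every adjacent pair, so only one ordering works:
the client call → the planning session → the design review → the handoff → the retro → the budget sync → the onboarding → the all-hands → the kickoff → the post-mortem.

the client call, the planning session, the design review, the handoff, the retro, the budget sync, the onboarding, the all-hands, the kickoff, the post-mortem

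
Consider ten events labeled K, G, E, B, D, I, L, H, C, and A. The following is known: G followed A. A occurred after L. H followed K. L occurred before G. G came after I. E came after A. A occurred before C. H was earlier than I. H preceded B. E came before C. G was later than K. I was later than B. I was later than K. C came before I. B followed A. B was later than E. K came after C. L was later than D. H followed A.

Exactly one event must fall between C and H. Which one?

Tracing the constraints gives C → K → H, so K sits after C and before H.
No other event is forced both after C and before H.

K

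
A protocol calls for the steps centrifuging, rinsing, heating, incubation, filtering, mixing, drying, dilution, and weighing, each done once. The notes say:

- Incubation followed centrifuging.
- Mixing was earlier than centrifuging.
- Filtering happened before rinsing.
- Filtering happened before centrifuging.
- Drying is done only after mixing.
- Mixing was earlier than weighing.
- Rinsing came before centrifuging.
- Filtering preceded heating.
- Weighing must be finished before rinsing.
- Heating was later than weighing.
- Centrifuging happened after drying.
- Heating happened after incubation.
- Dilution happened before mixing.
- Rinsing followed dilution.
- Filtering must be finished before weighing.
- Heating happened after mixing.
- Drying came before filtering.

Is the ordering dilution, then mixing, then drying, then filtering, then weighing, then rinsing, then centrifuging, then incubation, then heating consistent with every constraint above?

Check each stated constraint against the proposed order — e.g. filtering is ahead of heating; mixing is ahead of heating. Every pair is in the required order; nothing is violated.

yes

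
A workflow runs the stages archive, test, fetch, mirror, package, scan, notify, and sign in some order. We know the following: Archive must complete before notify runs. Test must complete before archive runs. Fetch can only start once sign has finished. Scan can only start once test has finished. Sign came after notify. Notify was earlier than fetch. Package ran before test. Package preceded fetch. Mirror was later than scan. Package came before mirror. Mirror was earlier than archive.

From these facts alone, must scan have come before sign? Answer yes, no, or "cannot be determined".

Chain the constraints: scan → mirror → archive → notify → sign. Each link is directly stated, so scan comes before sign.

yes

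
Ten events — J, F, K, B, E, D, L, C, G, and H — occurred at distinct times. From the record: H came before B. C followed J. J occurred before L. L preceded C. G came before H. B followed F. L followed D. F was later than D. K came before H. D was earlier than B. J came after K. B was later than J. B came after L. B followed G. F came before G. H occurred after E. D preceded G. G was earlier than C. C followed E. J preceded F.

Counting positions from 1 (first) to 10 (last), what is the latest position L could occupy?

L must come before B and C — 2 events forced after it.
Everything else can be placed before L in some valid order, so L can sit as late as position 10 − 2 = 8.

8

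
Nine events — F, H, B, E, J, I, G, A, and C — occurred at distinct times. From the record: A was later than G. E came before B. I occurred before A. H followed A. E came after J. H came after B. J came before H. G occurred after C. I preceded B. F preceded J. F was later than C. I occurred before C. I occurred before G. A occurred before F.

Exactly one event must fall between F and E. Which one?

Tracing the constraints gives F → J → E, so J sits after F and before E.
No other event is forced both after F and before E.

J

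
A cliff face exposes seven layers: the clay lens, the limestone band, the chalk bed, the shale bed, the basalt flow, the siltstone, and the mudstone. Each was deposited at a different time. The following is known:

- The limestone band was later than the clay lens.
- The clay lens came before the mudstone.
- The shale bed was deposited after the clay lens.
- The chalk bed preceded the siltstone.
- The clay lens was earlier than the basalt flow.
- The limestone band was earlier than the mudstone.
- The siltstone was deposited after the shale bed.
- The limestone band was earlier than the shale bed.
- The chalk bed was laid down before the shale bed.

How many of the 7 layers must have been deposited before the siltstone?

Directly stated before the siltstone: the chalk bed and the shale bed.
The clay lens reaches the siltstone via the clay lens → the shale bed → the siltstone.
The limestone band reaches the siltstone via the limestone band → the shale bed → the siltstone.
No chain forces the mudstone (or any of the others) ahead of the siltstone.
That's the chalk bed, the clay lens, the limestone band, and the shale bed — 4 in all.

4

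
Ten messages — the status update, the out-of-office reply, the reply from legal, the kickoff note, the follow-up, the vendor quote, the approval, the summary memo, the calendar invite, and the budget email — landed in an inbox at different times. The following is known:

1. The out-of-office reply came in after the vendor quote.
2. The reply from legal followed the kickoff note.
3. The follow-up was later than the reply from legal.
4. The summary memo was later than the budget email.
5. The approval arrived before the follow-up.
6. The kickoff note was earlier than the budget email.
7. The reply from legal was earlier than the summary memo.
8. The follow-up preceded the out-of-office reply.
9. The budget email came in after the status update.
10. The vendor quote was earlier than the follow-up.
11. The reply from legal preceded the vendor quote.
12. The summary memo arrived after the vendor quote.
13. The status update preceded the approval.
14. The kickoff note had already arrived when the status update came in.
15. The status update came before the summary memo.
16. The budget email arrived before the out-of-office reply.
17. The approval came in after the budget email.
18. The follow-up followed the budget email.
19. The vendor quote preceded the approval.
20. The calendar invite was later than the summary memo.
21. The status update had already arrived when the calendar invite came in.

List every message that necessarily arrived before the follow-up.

Directly stated before the follow-up: the approval, the budget email, the reply from legal, and the vendor quote.
The kickoff note reaches the follow-up via the kickoff note → the budget email → the follow-up.
The status update reaches the follow-up via the status update → the budget email → the follow-up.
No chain forces the out-of-office reply (or any of the others) ahead of the follow-up.

the approval, the budget email, the kickoff note, the reply from legal, the status update, the vendor quote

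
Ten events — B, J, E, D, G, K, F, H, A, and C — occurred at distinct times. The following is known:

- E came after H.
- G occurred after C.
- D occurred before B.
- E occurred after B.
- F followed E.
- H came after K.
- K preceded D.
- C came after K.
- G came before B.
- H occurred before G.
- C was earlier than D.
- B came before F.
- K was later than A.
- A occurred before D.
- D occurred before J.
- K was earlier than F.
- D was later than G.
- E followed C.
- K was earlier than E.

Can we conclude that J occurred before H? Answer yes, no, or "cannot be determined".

no

Tracing the constraints gives H → G → D → J, so H must come before J.
That means J cannot be before H.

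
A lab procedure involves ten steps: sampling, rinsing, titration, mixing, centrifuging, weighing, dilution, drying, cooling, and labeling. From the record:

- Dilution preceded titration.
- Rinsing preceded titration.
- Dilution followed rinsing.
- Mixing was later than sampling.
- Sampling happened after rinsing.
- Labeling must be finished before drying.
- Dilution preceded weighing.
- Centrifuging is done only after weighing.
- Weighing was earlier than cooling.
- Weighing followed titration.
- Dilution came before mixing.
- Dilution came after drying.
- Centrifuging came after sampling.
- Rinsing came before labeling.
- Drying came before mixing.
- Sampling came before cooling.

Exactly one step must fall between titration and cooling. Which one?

Tracing the constraints gives titration → weighing → cooling, so weighing sits after titration and before cooling.
No other step is forced both after titration and before cooling.

weighing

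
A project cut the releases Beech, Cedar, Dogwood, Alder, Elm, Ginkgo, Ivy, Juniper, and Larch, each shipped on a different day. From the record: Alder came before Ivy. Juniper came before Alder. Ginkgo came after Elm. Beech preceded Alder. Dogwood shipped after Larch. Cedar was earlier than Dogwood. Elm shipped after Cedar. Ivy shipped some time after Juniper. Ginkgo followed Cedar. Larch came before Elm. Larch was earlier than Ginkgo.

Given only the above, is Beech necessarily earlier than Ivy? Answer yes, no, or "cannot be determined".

Chain the constraints: Beech → Alder → Ivy. Each link is directly stated, so Beech comes before Ivy.

yes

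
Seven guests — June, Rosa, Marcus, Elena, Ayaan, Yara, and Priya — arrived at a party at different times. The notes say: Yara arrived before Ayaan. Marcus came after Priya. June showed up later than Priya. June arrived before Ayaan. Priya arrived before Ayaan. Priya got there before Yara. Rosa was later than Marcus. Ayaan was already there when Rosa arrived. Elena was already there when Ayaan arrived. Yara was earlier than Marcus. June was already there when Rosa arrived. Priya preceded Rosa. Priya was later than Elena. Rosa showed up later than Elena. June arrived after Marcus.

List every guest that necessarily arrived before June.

Elena, Marcus, Priya, Yara

Directly stated before June: Marcus and Priya.
Elena reaches June via Elena → Priya → June.
Yara reaches June via Yara → Marcus → June.
No chain forces Ayaan (or any of the others) ahead of June.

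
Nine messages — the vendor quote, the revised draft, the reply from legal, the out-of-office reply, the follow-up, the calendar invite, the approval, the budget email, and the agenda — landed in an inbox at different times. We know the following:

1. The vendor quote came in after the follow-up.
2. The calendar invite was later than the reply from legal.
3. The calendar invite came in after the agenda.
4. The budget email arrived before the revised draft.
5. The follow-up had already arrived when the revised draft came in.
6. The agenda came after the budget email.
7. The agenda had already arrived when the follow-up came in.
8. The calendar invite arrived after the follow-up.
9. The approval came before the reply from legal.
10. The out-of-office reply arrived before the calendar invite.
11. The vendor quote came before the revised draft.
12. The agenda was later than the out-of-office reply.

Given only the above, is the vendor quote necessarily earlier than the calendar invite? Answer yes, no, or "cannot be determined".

No chain of stated constraints runs from the vendor quote to the calendar invite, and none runs from the calendar invite to the vendor quote either.
So the relative order of the vendor quote and the calendar invite is not fixed by the given facts.

cannot be determined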